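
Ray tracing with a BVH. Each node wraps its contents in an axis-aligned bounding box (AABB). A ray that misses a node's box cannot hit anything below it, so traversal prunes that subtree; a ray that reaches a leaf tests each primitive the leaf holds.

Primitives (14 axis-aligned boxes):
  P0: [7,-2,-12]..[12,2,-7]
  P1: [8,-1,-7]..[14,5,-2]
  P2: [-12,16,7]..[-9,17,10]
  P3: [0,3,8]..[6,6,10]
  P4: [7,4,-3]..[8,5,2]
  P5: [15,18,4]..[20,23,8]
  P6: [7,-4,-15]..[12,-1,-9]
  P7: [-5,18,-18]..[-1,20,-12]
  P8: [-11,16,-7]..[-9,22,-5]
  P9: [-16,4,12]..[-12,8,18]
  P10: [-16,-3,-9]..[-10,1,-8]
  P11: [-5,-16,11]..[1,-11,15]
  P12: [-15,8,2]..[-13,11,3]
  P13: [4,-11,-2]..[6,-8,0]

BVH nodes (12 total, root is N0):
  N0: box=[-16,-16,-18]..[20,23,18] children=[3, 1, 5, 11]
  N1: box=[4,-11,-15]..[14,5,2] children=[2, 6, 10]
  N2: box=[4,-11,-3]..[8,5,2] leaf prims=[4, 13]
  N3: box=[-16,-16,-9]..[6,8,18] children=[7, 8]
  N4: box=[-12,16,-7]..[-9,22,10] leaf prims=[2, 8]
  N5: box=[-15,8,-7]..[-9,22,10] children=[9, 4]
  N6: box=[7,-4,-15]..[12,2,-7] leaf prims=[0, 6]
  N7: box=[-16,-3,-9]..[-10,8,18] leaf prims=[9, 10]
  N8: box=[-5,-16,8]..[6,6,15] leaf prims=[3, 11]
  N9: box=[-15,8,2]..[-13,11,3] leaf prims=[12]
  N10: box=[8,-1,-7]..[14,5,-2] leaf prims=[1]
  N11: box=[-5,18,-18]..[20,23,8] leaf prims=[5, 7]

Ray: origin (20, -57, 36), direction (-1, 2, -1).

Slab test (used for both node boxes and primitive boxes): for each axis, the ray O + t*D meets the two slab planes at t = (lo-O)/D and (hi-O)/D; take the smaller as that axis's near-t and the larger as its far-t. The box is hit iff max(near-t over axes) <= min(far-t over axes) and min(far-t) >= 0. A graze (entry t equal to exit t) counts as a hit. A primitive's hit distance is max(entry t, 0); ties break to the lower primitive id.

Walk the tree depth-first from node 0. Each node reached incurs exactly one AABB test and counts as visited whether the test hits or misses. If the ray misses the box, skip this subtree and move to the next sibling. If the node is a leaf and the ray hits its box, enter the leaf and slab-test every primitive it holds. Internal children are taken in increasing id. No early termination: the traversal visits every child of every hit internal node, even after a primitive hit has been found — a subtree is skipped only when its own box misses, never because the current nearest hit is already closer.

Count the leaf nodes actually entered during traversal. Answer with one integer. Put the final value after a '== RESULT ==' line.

Traverse from the root:
N0 x:[0,36] y:[41/2,40] z:[18,54] -> hit [41/2,36], descend [1, 3, 5, 11]
  N1 x:[6,16] y:[23,31] z:[34,51] -> miss, prune
  N3 x:[14,36] y:[41/2,65/2] z:[18,45] -> hit [41/2,65/2], descend [7, 8]
    N7 x:[30,36] y:[27,65/2] z:[18,45] -> hit [30,65/2] leaf, test {P9(miss), P10(miss)}
    N8 x:[14,25] y:[41/2,63/2] z:[21,28] -> hit [21,25] leaf, test {P3(miss), P11@t=21}
  N5 x:[29,35] y:[65/2,79/2] z:[26,43] -> hit [65/2,35], descend [4, 9]
    N4 x:[29,32] y:[73/2,79/2] z:[26,43] -> miss, prune
    N9 x:[33,35] y:[65/2,34] z:[33,34] -> hit [33,34] leaf, test {P12@t=33}
  N11 x:[0,25] y:[75/2,40] z:[28,54] -> miss, prune

Visited [0, 1, 3, 7, 8, 5, 4, 9, 11]. Tests: 9 box, 3 leaf. Nearest: P11.

== RESULT ==
3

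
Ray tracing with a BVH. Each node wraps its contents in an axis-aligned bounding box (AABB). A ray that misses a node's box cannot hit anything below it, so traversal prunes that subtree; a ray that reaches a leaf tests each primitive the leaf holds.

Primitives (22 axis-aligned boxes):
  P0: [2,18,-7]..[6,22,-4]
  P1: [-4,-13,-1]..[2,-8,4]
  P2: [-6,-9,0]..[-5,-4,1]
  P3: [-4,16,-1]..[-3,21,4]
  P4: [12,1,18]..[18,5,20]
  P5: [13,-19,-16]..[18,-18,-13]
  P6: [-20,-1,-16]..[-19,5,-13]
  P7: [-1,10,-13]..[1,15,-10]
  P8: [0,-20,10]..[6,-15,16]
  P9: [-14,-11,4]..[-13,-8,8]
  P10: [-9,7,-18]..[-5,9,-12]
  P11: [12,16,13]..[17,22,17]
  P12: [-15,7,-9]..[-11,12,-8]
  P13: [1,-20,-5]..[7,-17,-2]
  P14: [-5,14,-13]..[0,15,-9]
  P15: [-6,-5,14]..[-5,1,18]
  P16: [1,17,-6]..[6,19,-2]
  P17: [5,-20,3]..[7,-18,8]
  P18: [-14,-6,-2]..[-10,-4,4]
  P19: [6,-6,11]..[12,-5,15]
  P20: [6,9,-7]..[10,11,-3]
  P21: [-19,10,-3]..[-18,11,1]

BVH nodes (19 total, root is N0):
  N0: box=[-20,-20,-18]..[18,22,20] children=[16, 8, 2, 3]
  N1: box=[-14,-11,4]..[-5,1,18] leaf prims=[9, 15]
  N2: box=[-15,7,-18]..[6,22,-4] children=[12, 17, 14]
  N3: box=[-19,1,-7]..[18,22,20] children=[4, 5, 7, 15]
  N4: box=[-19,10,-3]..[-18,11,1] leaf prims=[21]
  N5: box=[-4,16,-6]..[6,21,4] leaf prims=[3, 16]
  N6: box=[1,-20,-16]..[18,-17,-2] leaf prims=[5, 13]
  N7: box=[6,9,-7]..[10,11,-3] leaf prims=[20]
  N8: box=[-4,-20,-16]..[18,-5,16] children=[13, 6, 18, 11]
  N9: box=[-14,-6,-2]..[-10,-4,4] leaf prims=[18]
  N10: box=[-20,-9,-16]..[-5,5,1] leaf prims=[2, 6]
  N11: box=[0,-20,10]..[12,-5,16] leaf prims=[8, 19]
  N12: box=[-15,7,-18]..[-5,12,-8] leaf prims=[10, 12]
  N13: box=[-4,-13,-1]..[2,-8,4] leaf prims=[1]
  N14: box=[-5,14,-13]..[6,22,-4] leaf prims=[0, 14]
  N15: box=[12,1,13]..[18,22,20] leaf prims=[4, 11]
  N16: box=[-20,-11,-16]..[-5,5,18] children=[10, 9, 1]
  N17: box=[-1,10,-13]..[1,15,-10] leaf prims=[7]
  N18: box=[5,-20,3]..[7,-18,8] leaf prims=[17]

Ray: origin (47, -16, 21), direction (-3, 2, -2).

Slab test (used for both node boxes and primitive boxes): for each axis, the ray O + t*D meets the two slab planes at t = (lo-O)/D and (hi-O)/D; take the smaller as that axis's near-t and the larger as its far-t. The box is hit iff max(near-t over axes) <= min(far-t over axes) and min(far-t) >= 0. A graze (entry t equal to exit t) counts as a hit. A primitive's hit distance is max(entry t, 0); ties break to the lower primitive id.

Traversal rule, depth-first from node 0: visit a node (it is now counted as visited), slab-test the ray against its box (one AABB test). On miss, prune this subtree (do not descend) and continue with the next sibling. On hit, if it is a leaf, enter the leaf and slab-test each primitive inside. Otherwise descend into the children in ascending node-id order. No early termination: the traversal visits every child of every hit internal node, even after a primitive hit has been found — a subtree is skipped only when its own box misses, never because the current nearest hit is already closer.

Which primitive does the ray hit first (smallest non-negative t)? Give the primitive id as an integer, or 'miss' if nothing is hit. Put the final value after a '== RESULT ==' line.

Walk:
N0 x:[29/3,67/3] y:[-2,19] z:[1/2,39/2] -> hit [29/3,19], descend [2, 3, 8, 16]
  N2 x:[41/3,62/3] y:[23/2,19] z:[25/2,39/2] -> hit [41/3,19], descend [12, 14, 17]
    N12 x:[52/3,62/3] y:[23/2,14] z:[29/2,39/2] -> miss, prune
    N14 x:[41/3,52/3] y:[15,19] z:[25/2,17] -> hit [15,17] leaf, test {P0(miss), P14(miss)}
    N17 x:[46/3,16] y:[13,31/2] z:[31/2,17] -> hit [31/2,31/2] leaf, test {P7@t=31/2}
  N3 x:[29/3,22] y:[17/2,19] z:[1/2,14] -> hit [29/3,14], descend [4, 5, 7, 15]
    N4 x:[65/3,22] y:[13,27/2] z:[10,12] -> miss, prune
    N5 x:[41/3,17] y:[16,37/2] z:[17/2,27/2] -> miss, prune
    N7 x:[37/3,41/3] y:[25/2,27/2] z:[12,14] -> hit [25/2,27/2] leaf, test {P20@t=25/2}
    N15 x:[29/3,35/3] y:[17/2,19] z:[1/2,4] -> miss, prune
  N8 x:[29/3,17] y:[-2,11/2] z:[5/2,37/2] -> miss, prune
  N16 x:[52/3,67/3] y:[5/2,21/2] z:[3/2,37/2] -> miss, prune

Visited [0, 2, 12, 14, 17, 3, 4, 5, 7, 15, 8, 16]. Tests: 12 box, 3 leaf. Nearest: P20.

== RESULT ==
20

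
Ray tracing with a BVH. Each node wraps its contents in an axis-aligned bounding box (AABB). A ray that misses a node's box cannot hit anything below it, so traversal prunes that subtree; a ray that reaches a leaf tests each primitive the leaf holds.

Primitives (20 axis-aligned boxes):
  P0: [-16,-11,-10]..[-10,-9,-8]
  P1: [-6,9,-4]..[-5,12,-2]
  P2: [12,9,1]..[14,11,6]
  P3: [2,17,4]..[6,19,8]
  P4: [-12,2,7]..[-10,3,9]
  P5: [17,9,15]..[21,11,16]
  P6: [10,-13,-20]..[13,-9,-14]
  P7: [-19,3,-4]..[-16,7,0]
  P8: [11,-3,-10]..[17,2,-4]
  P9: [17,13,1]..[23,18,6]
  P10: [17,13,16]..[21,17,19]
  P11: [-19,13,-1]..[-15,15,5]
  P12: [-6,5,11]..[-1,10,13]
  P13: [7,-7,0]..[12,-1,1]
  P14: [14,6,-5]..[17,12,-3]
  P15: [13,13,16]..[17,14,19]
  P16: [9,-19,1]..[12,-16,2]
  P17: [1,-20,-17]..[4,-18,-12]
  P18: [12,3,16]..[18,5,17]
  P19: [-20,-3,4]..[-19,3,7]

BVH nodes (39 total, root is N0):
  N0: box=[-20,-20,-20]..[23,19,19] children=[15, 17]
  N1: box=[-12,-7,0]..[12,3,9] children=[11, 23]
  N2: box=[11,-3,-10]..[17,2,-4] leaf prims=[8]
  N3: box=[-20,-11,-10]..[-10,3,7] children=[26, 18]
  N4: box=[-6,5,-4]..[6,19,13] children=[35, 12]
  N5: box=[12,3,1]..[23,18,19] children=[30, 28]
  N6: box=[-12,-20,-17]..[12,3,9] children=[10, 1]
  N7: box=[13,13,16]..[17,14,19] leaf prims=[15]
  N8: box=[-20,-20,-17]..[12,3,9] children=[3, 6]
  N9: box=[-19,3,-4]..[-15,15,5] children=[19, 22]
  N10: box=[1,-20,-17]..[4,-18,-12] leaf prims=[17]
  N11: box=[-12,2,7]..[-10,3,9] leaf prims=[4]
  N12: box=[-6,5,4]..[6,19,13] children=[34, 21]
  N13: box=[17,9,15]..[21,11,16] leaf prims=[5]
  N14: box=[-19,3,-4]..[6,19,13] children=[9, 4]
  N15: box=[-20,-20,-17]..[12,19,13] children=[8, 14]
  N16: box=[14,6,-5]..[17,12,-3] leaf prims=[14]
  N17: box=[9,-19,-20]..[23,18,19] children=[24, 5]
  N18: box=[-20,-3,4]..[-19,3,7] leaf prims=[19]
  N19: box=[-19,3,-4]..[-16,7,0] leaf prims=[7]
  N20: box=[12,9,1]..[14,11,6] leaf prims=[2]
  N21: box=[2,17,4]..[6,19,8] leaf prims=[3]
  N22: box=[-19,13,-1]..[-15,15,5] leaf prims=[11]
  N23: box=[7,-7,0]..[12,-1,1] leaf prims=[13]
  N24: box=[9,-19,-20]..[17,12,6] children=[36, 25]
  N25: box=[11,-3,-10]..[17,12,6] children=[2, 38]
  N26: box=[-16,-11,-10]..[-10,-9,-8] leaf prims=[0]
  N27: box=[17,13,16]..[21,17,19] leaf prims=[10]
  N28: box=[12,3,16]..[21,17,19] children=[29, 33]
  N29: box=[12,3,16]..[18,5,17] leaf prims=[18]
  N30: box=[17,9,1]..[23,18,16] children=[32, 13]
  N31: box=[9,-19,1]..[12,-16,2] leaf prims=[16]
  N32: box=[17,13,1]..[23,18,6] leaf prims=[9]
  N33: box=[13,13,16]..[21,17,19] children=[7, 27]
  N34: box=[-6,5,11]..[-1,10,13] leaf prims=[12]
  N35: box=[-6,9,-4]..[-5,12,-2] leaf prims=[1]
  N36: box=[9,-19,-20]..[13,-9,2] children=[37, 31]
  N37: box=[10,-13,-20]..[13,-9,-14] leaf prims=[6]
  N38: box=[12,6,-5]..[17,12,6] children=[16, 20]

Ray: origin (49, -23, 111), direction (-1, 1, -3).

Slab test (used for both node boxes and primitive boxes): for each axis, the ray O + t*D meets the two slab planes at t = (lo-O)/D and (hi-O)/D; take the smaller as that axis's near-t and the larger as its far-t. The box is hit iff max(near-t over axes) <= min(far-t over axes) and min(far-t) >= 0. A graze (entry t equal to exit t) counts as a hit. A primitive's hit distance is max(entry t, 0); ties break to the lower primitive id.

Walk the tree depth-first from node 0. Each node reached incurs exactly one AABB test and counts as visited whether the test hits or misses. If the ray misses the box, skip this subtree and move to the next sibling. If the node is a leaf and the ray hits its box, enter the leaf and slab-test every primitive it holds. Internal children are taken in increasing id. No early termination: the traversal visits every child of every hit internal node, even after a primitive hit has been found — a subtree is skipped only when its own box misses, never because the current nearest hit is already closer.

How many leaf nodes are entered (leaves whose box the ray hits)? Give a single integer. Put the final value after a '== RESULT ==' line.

Traverse from the root:
N0 x:[26,69] y:[3,42] z:[92/3,131/3] -> hit [92/3,42], descend [15, 17]
  N15 x:[37,69] y:[3,42] z:[98/3,128/3] -> hit [37,42], descend [8, 14]
    N8 x:[37,69] y:[3,26] z:[34,128/3] -> miss, prune
    N14 x:[43,68] y:[26,42] z:[98/3,115/3] -> miss, prune
  N17 x:[26,40] y:[4,41] z:[92/3,131/3] -> hit [92/3,40], descend [5, 24]
    N5 x:[26,37] y:[26,41] z:[92/3,110/3] -> hit [92/3,110/3], descend [28, 30]
      N28 x:[28,37] y:[26,40] z:[92/3,95/3] -> hit [92/3,95/3], descend [29, 33]
        N29 x:[31,37] y:[26,28] z:[94/3,95/3] -> miss, prune
        N33 x:[28,36] y:[36,40] z:[92/3,95/3] -> miss, prune
      N30 x:[26,32] y:[32,41] z:[95/3,110/3] -> hit [32,32], descend [13, 32]
        N13 x:[28,32] y:[32,34] z:[95/3,32] -> hit [32,32] leaf, test {P5@t=32}
        N32 x:[26,32] y:[36,41] z:[35,110/3] -> miss, prune
    N24 x:[32,40] y:[4,35] z:[35,131/3] -> hit [35,35], descend [25, 36]
      N25 x:[32,38] y:[20,35] z:[35,121/3] -> hit [35,35], descend [2, 38]
        N2 x:[32,38] y:[20,25] z:[115/3,121/3] -> miss, prune
        N38 x:[32,37] y:[29,35] z:[35,116/3] -> hit [35,35], descend [16, 20]
          N16 x:[32,35] y:[29,35] z:[38,116/3] -> miss, prune
          N20 x:[35,37] y:[32,34] z:[35,110/3] -> miss, prune
      N36 x:[36,40] y:[4,14] z:[109/3,131/3] -> miss, prune

19 AABB tests over nodes [0, 15, 8, 14, 17, 5, 28, 29, 33, 30, 13, 32, 24, 25, 2, 38, 16, 20, 36]; 1 leaf entered; closest P5.

== RESULT ==
1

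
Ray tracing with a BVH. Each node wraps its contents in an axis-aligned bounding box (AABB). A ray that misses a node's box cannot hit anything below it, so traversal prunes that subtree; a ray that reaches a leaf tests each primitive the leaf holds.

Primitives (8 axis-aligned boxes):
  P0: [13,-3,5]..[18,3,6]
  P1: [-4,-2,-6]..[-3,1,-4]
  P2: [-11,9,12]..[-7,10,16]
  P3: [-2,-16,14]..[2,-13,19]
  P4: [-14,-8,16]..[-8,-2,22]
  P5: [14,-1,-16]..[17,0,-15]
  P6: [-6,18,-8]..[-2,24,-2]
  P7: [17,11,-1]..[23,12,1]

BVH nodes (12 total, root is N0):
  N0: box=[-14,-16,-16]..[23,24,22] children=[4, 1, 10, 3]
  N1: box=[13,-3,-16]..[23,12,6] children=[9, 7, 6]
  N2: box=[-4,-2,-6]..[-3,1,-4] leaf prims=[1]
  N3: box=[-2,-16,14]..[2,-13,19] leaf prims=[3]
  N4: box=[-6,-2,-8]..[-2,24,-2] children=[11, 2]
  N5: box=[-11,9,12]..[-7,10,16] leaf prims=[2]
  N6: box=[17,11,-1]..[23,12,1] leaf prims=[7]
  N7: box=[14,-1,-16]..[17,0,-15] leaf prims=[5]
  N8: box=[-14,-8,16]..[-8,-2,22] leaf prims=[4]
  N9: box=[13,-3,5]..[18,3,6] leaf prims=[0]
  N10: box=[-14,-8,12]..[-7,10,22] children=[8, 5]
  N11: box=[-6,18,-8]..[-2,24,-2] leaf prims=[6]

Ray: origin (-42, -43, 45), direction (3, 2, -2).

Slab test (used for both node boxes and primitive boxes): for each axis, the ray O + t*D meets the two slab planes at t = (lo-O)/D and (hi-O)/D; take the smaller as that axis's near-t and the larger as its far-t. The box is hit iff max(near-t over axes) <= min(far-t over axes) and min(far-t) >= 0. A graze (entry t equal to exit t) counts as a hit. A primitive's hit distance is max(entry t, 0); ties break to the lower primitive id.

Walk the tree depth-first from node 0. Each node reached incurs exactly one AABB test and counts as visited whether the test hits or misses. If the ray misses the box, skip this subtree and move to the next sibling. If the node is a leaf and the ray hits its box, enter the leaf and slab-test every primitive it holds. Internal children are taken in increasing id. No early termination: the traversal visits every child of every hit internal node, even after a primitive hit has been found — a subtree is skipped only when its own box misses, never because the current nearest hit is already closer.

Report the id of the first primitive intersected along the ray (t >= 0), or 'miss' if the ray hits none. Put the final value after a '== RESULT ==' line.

Trace the traversal:
N0 x:[28/3,65/3] y:[27/2,67/2] z:[23/2,61/2] -> hit [27/2,65/3], descend [1, 3, 4, 10]
  N1 x:[55/3,65/3] y:[20,55/2] z:[39/2,61/2] -> hit [20,65/3], descend [6, 7, 9]
    N6 x:[59/3,65/3] y:[27,55/2] z:[22,23] -> miss, prune
    N7 x:[56/3,59/3] y:[21,43/2] z:[30,61/2] -> miss, prune
    N9 x:[55/3,20] y:[20,23] z:[39/2,20] -> hit [20,20] leaf, test {P0@t=20}
  N3 x:[40/3,44/3] y:[27/2,15] z:[13,31/2] -> hit [27/2,44/3] leaf, test {P3@t=27/2}
  N4 x:[12,40/3] y:[41/2,67/2] z:[47/2,53/2] -> miss, prune
  N10 x:[28/3,35/3] y:[35/2,53/2] z:[23/2,33/2] -> miss, prune

8 AABB tests over nodes [0, 1, 6, 7, 9, 3, 4, 10]; 2 leaves entered; closest P3.

== RESULT ==
3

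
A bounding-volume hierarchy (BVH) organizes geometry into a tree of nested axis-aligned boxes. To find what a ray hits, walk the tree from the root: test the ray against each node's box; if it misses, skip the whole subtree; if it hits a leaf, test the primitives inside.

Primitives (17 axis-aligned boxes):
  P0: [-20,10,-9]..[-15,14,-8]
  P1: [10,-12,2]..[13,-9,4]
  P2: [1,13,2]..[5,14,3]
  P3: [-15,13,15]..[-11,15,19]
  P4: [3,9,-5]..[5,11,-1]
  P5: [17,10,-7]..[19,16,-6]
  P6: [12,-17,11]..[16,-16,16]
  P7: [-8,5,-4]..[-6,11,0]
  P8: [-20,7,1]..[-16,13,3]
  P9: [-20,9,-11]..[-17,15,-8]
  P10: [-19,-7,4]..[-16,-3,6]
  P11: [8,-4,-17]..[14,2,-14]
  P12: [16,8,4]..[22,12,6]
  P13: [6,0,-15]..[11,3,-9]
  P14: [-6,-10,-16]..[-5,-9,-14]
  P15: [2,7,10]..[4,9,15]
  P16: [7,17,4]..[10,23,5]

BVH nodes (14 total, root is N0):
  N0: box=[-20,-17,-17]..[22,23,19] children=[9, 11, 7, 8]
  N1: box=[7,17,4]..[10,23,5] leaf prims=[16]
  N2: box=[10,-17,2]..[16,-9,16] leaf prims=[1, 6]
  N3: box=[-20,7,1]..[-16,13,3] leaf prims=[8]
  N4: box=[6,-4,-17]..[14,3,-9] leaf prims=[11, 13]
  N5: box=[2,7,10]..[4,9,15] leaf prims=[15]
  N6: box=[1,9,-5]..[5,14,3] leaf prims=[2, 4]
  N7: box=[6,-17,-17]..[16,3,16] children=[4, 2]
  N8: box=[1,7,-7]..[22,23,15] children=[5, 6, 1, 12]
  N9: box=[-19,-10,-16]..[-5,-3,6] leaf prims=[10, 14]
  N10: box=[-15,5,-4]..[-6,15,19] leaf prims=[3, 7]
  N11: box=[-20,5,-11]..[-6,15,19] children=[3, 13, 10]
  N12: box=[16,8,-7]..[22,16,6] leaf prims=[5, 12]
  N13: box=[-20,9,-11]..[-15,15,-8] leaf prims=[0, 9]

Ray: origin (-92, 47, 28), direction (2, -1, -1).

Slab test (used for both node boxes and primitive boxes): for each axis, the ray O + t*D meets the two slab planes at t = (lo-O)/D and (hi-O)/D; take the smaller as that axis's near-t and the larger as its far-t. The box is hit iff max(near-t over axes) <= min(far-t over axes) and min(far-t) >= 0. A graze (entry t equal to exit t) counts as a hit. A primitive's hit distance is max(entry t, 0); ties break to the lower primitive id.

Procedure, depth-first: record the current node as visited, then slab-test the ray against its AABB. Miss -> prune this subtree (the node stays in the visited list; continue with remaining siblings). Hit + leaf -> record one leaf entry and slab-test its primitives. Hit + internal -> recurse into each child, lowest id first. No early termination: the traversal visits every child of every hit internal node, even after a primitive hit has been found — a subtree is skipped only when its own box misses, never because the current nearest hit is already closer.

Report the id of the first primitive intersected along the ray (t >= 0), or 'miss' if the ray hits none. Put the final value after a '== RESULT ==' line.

Trace the traversal:
N0 x:[36,57] y:[24,64] z:[9,45] -> hit [36,45], descend [7, 8, 9, 11]
  N7 x:[49,54] y:[44,64] z:[12,45] -> miss, prune
  N8 x:[93/2,57] y:[24,40] z:[13,35] -> miss, prune
  N9 x:[73/2,87/2] y:[50,57] z:[22,44] -> miss, prune
  N11 x:[36,43] y:[32,42] z:[9,39] -> hit [36,39], descend [3, 10, 13]
    N3 x:[36,38] y:[34,40] z:[25,27] -> miss, prune
    N10 x:[77/2,43] y:[32,42] z:[9,32] -> miss, prune
    N13 x:[36,77/2] y:[32,38] z:[36,39] -> hit [36,38] leaf, test {P0@t=36, P9@t=36}

8 AABB tests over nodes [0, 7, 8, 9, 11, 3, 10, 13]; 1 leaf entered; closest P0.

== RESULT ==
0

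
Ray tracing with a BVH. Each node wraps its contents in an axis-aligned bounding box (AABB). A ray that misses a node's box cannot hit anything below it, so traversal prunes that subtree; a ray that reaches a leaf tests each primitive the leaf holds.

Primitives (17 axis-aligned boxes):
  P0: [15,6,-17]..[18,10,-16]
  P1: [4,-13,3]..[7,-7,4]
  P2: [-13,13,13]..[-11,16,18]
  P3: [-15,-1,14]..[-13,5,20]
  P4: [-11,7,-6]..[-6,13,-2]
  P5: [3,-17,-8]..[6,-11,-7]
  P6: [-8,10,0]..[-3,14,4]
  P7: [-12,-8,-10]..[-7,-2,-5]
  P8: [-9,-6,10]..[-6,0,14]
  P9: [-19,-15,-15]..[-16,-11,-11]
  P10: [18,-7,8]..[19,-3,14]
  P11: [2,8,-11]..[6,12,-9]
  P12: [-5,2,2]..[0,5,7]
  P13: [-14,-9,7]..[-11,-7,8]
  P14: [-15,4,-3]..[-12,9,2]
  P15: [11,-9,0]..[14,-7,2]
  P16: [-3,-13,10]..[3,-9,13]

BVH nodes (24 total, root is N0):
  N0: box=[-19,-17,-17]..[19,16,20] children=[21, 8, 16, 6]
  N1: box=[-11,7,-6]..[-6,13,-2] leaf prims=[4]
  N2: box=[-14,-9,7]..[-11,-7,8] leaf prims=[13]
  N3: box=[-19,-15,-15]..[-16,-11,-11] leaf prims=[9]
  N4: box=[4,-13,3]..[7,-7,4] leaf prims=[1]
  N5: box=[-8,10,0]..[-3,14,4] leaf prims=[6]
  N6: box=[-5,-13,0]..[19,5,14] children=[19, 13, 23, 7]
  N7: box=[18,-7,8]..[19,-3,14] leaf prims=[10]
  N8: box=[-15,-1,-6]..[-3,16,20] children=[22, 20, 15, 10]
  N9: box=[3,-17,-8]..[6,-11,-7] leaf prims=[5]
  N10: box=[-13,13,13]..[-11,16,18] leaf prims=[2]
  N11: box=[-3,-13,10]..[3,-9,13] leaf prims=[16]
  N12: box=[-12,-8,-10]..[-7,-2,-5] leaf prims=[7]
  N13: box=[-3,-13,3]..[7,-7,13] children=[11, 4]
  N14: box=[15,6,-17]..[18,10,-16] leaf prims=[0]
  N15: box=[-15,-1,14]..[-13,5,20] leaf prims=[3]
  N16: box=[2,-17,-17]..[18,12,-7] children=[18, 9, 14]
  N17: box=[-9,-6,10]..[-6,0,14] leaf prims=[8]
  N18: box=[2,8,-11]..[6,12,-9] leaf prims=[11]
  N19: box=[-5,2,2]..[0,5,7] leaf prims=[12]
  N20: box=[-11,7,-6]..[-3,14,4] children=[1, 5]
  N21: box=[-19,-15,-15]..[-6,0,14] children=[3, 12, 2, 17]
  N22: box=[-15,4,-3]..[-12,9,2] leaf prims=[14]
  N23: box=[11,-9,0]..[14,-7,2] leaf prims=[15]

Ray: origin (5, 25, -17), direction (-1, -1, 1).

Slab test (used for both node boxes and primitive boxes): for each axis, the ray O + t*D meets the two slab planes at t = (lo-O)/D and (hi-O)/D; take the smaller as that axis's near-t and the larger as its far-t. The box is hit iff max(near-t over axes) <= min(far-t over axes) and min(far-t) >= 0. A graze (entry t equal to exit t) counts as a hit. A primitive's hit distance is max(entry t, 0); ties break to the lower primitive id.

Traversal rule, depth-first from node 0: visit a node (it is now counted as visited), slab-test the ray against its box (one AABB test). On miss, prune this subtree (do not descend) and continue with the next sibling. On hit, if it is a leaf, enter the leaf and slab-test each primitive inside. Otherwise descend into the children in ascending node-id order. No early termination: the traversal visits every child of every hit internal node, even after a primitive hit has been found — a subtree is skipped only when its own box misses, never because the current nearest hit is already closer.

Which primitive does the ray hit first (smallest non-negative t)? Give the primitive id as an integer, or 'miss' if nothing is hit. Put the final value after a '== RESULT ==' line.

Trace the traversal:
N0 x:[-14,24] y:[9,42] z:[0,37] -> hit [9,24], descend [6, 8, 16, 21]
  N6 x:[-14,10] y:[20,38] z:[17,31] -> miss, prune
  N8 x:[8,20] y:[9,26] z:[11,37] -> hit [11,20], descend [10, 15, 20, 22]
    N10 x:[16,18] y:[9,12] z:[30,35] -> miss, prune
    N15 x:[18,20] y:[20,26] z:[31,37] -> miss, prune
    N20 x:[8,16] y:[11,18] z:[11,21] -> hit [11,16], descend [1, 5]
      N1 x:[11,16] y:[12,18] z:[11,15] -> hit [12,15] leaf, test {P4@t=12}
      N5 x:[8,13] y:[11,15] z:[17,21] -> miss, prune
    N22 x:[17,20] y:[16,21] z:[14,19] -> hit [17,19] leaf, test {P14@t=17}
  N16 x:[-13,3] y:[13,42] z:[0,10] -> miss, prune
  N21 x:[11,24] y:[25,40] z:[2,31] -> miss, prune

Summary -> nodes [0, 6, 8, 10, 15, 20, 1, 5, 22, 16, 21]; box-tests=11; leaf-entries=2; first=P4

== RESULT ==
4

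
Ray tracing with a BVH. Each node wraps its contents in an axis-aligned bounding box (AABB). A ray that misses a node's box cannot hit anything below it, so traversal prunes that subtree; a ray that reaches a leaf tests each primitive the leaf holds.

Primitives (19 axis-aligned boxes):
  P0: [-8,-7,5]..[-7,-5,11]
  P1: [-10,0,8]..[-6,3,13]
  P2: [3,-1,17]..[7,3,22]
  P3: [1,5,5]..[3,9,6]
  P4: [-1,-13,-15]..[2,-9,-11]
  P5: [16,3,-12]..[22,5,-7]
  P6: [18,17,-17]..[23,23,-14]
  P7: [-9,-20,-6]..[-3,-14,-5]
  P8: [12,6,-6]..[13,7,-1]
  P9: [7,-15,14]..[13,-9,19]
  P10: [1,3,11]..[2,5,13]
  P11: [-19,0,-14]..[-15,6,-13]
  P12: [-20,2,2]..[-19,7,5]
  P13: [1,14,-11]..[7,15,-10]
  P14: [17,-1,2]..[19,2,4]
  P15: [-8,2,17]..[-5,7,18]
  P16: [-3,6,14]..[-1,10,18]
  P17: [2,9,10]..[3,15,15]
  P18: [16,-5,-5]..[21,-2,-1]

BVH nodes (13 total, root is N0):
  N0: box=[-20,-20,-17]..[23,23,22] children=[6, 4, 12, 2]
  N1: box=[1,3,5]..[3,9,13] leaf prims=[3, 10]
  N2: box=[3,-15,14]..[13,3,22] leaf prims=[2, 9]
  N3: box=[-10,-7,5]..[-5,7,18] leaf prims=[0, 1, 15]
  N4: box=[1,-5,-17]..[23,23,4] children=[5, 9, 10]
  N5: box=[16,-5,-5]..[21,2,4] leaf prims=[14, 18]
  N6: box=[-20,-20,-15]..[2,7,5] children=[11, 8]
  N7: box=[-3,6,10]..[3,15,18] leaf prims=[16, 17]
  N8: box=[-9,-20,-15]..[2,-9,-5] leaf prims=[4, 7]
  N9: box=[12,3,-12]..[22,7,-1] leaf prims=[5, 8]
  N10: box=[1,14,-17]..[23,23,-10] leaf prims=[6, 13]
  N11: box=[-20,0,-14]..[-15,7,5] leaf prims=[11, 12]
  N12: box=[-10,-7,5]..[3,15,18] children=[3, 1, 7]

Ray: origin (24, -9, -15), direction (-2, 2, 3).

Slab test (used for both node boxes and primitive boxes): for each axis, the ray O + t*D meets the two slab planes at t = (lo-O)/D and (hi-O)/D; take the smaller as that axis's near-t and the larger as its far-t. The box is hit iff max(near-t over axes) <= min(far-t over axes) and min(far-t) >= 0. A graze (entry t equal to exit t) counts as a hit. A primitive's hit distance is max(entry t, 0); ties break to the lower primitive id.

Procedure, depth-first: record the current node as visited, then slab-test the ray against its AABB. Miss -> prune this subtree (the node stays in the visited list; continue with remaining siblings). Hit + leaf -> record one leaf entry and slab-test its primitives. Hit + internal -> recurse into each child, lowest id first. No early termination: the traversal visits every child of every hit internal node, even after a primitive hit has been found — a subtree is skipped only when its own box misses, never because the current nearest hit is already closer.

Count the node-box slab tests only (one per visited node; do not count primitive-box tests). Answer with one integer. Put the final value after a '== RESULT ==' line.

Walk:
N0 x:[1/2,22] y:[-11/2,16] z:[-2/3,37/3] -> hit [1/2,37/3], descend [2, 4, 6, 12]
  N2 x:[11/2,21/2] y:[-3,6] z:[29/3,37/3] -> miss, prune
  N4 x:[1/2,23/2] y:[2,16] z:[-2/3,19/3] -> hit [2,19/3], descend [5, 9, 10]
    N5 x:[3/2,4] y:[2,11/2] z:[10/3,19/3] -> hit [10/3,4] leaf, test {P14(miss), P18@t=10/3}
    N9 x:[1,6] y:[6,8] z:[1,14/3] -> miss, prune
    N10 x:[1/2,23/2] y:[23/2,16] z:[-2/3,5/3] -> miss, prune
  N6 x:[11,22] y:[-11/2,8] z:[0,20/3] -> miss, prune
  N12 x:[21/2,17] y:[1,12] z:[20/3,11] -> hit [21/2,11], descend [1, 3, 7]
    N1 x:[21/2,23/2] y:[6,9] z:[20/3,28/3] -> miss, prune
    N3 x:[29/2,17] y:[1,8] z:[20/3,11] -> miss, prune
    N7 x:[21/2,27/2] y:[15/2,12] z:[25/3,11] -> hit [21/2,11] leaf, test {P16(miss), P17(miss)}

11 AABB tests over nodes [0, 2, 4, 5, 9, 10, 6, 12, 1, 3, 7]; 2 leaves entered; closest P18.

== RESULT ==
11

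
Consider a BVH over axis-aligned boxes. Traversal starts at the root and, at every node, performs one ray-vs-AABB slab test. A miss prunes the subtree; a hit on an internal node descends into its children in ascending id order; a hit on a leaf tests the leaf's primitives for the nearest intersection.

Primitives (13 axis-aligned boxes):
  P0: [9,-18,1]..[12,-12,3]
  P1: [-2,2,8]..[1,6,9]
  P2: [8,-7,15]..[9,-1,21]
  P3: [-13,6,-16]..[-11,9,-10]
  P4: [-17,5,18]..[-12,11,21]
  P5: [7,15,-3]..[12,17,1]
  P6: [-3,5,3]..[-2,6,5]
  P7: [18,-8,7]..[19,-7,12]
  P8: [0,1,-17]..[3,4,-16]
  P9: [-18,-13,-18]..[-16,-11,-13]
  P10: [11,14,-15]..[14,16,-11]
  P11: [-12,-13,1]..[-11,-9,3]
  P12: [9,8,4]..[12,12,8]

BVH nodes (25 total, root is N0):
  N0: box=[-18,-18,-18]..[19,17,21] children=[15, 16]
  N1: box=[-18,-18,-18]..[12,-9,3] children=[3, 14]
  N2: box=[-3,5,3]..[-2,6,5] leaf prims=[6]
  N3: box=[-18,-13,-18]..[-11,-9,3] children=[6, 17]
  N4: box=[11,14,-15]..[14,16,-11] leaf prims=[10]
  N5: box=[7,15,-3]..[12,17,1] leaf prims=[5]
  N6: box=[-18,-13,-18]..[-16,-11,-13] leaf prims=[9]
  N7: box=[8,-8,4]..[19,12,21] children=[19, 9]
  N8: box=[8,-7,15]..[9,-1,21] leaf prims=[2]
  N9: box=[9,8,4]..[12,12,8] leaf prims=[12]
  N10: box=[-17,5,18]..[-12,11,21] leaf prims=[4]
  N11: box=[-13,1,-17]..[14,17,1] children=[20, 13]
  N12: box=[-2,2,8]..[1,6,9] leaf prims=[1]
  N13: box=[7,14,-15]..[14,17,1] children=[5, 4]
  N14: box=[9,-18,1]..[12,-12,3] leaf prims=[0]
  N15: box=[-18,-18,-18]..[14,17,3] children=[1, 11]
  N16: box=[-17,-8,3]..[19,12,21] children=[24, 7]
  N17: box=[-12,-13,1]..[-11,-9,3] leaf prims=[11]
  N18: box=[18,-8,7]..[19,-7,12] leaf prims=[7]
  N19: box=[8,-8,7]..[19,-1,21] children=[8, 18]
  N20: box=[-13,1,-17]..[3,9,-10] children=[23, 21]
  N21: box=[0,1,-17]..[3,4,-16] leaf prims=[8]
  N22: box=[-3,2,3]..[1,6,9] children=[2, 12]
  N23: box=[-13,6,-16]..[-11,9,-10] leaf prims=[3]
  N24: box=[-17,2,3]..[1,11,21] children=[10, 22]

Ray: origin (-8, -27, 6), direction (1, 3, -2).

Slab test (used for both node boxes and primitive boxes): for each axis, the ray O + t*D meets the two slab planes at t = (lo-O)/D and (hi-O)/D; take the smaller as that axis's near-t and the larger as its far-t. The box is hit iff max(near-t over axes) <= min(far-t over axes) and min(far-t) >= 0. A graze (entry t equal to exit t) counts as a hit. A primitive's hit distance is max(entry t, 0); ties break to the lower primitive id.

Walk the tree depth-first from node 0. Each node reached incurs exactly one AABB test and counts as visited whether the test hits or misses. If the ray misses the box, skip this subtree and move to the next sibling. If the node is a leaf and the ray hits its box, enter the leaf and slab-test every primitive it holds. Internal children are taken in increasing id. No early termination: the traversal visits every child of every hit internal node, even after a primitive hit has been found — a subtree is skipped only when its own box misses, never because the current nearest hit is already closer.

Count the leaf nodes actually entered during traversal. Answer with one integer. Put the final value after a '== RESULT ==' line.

Trace the traversal:
N0 x:[-10,27] y:[3,44/3] z:[-15/2,12] -> hit [3,12], descend [15, 16]
  N15 x:[-10,22] y:[3,44/3] z:[3/2,12] -> hit [3,12], descend [1, 11]
    N1 x:[-10,20] y:[3,6] z:[3/2,12] -> hit [3,6], descend [3, 14]
      N3 x:[-10,-3] y:[14/3,6] z:[3/2,12] -> miss, prune
      N14 x:[17,20] y:[3,5] z:[3/2,5/2] -> miss, prune
    N11 x:[-5,22] y:[28/3,44/3] z:[5/2,23/2] -> hit [28/3,23/2], descend [13, 20]
      N13 x:[15,22] y:[41/3,44/3] z:[5/2,21/2] -> miss, prune
      N20 x:[-5,11] y:[28/3,12] z:[8,23/2] -> hit [28/3,11], descend [21, 23]
        N21 x:[8,11] y:[28/3,31/3] z:[11,23/2] -> miss, prune
        N23 x:[-5,-3] y:[11,12] z:[8,11] -> miss, prune
  N16 x:[-9,27] y:[19/3,13] z:[-15/2,3/2] -> miss, prune

order=[0, 15, 1, 3, 14, 11, 13, 20, 21, 23, 16]  |boxes|=11  |leaves|=0  hit=miss

== RESULT ==
0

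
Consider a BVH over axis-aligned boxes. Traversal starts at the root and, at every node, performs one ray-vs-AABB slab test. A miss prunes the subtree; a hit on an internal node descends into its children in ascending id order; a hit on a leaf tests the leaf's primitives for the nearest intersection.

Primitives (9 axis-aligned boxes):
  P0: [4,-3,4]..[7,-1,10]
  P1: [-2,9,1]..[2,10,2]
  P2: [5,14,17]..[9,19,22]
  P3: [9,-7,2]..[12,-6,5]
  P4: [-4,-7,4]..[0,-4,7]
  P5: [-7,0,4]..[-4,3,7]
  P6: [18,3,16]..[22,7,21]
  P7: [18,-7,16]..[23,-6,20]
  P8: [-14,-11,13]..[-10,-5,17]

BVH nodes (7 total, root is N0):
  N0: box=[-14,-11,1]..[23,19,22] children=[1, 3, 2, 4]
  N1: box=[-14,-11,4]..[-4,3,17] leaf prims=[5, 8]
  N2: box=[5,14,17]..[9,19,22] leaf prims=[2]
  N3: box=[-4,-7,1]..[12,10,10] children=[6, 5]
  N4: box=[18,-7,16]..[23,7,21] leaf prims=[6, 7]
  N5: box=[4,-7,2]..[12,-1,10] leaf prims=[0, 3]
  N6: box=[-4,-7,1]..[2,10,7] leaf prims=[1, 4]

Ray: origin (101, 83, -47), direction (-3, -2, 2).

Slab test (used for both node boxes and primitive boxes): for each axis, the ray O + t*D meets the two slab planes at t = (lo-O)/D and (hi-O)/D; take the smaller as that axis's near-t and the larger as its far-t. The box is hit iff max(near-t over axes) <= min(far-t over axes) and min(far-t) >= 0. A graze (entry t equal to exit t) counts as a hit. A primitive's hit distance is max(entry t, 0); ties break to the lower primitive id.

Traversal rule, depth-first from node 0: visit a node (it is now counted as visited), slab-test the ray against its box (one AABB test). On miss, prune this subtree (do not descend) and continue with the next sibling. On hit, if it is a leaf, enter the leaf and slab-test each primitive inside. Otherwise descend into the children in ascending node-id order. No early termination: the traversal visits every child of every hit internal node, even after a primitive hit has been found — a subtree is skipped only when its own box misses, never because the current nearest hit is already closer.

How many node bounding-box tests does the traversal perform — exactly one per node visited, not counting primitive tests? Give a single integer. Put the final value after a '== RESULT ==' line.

Trace the traversal:
N0 x:[26,115/3] y:[32,47] z:[24,69/2] -> hit [32,69/2], descend [1, 2, 3, 4]
  N1 x:[35,115/3] y:[40,47] z:[51/2,32] -> miss, prune
  N2 x:[92/3,32] y:[32,69/2] z:[32,69/2] -> hit [32,32] leaf, test {P2@t=32}
  N3 x:[89/3,35] y:[73/2,45] z:[24,57/2] -> miss, prune
  N4 x:[26,83/3] y:[38,45] z:[63/2,34] -> miss, prune

order=[0, 1, 2, 3, 4]  |boxes|=5  |leaves|=1  hit=P2

== RESULT ==
5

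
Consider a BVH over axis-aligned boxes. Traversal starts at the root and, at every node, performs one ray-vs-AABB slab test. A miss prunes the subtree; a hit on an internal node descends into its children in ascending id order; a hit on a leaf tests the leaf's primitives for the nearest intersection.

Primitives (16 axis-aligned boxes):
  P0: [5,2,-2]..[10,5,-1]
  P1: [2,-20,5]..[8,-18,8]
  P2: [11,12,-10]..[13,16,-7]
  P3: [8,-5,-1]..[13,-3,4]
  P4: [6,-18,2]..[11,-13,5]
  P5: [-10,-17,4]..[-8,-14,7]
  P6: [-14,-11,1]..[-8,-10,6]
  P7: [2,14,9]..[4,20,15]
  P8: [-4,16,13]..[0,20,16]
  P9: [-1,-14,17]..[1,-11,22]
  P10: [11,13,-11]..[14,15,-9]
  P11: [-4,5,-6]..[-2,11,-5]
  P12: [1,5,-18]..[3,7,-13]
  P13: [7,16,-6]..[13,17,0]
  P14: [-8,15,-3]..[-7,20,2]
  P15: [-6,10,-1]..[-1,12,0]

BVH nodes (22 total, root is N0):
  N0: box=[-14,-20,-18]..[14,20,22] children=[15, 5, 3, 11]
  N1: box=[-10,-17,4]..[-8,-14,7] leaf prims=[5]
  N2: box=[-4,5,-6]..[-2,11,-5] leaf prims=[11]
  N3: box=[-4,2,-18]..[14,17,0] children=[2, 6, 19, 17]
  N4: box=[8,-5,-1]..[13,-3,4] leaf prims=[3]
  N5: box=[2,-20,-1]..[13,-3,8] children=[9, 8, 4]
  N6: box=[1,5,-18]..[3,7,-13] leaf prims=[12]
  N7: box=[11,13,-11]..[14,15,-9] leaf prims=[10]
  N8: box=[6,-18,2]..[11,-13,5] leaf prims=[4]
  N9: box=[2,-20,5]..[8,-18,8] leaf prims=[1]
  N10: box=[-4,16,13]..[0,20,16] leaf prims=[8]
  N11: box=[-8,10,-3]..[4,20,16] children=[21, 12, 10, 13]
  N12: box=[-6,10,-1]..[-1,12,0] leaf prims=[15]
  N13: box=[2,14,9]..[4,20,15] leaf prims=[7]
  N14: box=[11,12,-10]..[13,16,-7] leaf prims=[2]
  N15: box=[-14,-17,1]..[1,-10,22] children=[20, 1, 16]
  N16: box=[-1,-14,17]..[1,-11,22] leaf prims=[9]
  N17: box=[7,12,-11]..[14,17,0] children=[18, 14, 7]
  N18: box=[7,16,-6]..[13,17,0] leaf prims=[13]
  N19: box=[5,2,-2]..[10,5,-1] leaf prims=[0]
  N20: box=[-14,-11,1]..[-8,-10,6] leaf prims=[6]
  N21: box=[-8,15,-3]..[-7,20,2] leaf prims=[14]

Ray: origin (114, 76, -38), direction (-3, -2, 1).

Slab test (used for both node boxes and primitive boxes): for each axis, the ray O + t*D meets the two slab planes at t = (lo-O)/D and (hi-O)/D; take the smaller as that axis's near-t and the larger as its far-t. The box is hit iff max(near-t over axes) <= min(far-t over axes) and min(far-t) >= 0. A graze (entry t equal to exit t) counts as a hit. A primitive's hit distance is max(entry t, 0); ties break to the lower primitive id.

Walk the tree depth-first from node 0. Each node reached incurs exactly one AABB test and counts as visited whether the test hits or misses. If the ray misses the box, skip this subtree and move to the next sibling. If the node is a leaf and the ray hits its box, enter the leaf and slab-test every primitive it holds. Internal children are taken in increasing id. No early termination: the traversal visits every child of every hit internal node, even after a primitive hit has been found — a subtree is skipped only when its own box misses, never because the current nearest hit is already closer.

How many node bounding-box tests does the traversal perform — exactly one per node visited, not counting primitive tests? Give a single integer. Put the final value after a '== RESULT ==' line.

Traverse from the root:
N0 x:[100/3,128/3] y:[28,48] z:[20,60] -> hit [100/3,128/3], descend [3, 5, 11, 15]
  N3 x:[100/3,118/3] y:[59/2,37] z:[20,38] -> hit [100/3,37], descend [2, 6, 17, 19]
    N2 x:[116/3,118/3] y:[65/2,71/2] z:[32,33] -> miss, prune
    N6 x:[37,113/3] y:[69/2,71/2] z:[20,25] -> miss, prune
    N17 x:[100/3,107/3] y:[59/2,32] z:[27,38] -> miss, prune
    N19 x:[104/3,109/3] y:[71/2,37] z:[36,37] -> hit [36,109/3] leaf, test {P0@t=36}
  N5 x:[101/3,112/3] y:[79/2,48] z:[37,46] -> miss, prune
  N11 x:[110/3,122/3] y:[28,33] z:[35,54] -> miss, prune
  N15 x:[113/3,128/3] y:[43,93/2] z:[39,60] -> miss, prune

9 AABB tests over nodes [0, 3, 2, 6, 17, 19, 5, 11, 15]; 1 leaf entered; closest P0.

== RESULT ==
9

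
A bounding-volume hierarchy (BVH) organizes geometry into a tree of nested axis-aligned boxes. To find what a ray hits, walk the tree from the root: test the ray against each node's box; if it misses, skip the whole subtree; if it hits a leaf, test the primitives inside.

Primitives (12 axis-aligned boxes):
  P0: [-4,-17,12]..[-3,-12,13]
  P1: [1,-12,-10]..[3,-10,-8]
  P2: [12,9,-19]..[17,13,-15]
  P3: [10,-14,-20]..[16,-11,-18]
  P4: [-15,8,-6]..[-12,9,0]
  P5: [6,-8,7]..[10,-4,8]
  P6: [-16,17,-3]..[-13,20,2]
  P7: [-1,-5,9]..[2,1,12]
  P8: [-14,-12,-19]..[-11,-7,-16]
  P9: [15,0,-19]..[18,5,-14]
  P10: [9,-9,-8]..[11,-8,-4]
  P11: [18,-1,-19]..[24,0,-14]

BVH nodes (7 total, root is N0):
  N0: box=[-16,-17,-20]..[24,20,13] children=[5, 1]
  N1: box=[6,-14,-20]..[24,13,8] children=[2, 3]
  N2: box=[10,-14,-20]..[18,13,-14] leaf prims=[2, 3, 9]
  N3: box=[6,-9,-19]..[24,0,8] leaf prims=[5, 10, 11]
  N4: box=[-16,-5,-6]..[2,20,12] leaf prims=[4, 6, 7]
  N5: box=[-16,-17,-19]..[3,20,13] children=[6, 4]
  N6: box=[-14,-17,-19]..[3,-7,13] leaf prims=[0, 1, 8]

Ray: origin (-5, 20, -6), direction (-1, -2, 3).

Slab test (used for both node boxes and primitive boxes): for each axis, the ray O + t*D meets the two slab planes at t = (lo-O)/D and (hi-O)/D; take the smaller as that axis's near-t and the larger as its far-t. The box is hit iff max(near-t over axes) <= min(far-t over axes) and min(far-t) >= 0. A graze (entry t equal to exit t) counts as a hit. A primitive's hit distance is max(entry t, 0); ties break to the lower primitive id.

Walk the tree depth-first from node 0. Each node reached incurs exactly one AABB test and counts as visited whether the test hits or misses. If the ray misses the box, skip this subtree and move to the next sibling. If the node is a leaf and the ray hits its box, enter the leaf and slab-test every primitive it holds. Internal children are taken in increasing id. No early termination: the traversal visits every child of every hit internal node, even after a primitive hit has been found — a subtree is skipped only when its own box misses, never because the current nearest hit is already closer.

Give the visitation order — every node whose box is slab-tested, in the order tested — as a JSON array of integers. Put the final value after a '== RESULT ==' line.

Traverse from the root:
N0 x:[-29,11] y:[0,37/2] z:[-14/3,19/3] -> hit [0,19/3], descend [1, 5]
  N1 x:[-29,-11] y:[7/2,17] z:[-14/3,14/3] -> miss, prune
  N5 x:[-8,11] y:[0,37/2] z:[-13/3,19/3] -> hit [0,19/3], descend [4, 6]
    N4 x:[-7,11] y:[0,25/2] z:[0,6] -> hit [0,6] leaf, test {P4(miss), P6(miss), P7(miss)}
    N6 x:[-8,9] y:[27/2,37/2] z:[-13/3,19/3] -> miss, prune

Summary -> nodes [0, 1, 5, 4, 6]; box-tests=5; leaf-entries=1; first=miss

== RESULT ==
[0, 1, 5, 4, 6]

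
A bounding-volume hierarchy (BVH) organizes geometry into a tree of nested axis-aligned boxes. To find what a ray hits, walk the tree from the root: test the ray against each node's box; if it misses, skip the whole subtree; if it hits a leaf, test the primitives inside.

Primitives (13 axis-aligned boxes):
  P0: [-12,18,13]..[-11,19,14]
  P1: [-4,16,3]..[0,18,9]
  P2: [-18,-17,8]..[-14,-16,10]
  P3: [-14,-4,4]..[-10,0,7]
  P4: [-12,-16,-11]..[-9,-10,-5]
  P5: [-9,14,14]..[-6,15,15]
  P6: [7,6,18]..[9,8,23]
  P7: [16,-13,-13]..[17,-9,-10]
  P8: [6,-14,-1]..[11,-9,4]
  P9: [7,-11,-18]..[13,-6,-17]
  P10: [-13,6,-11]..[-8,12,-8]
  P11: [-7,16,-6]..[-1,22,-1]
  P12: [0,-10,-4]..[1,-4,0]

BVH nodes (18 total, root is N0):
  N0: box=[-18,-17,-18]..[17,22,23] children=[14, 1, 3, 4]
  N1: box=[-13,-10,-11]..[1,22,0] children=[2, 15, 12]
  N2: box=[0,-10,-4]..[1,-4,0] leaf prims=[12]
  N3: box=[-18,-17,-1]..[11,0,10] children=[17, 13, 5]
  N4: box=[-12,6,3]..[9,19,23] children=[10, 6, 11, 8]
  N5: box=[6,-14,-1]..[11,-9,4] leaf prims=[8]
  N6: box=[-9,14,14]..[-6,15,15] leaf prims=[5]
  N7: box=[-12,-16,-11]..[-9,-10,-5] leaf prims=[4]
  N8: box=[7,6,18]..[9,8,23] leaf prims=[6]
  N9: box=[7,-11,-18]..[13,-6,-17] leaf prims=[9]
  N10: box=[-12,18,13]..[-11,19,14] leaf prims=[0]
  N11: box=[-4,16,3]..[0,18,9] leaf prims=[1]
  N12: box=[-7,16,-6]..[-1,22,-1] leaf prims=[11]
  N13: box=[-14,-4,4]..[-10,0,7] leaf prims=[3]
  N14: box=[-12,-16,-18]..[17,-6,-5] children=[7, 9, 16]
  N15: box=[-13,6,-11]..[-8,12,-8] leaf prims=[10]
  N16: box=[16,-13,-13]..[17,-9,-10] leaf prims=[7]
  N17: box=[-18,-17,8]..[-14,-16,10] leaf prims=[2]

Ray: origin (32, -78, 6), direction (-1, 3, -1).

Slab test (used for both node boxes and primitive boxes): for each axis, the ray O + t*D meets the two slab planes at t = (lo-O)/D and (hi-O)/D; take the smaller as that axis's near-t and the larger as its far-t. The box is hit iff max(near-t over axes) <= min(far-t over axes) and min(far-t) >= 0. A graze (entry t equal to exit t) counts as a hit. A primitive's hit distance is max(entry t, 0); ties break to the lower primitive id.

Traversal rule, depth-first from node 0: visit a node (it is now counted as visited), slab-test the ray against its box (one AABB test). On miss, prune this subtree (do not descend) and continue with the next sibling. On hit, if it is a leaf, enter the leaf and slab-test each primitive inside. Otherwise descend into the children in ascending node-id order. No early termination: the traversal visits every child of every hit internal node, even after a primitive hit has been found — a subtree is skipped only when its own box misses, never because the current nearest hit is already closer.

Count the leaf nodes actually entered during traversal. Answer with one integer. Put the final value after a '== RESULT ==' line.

Traverse from the root:
N0 x:[15,50] y:[61/3,100/3] z:[-17,24] -> hit [61/3,24], descend [1, 3, 4, 14]
  N1 x:[31,45] y:[68/3,100/3] z:[6,17] -> miss, prune
  N3 x:[21,50] y:[61/3,26] z:[-4,7] -> miss, prune
  N4 x:[23,44] y:[28,97/3] z:[-17,3] -> miss, prune
  N14 x:[15,44] y:[62/3,24] z:[11,24] -> hit [62/3,24], descend [7, 9, 16]
    N7 x:[41,44] y:[62/3,68/3] z:[11,17] -> miss, prune
    N9 x:[19,25] y:[67/3,24] z:[23,24] -> hit [23,24] leaf, test {P9@t=23}
    N16 x:[15,16] y:[65/3,23] z:[16,19] -> miss, prune

8 AABB tests over nodes [0, 1, 3, 4, 14, 7, 9, 16]; 1 leaf entered; closest P9.

== RESULT ==
1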